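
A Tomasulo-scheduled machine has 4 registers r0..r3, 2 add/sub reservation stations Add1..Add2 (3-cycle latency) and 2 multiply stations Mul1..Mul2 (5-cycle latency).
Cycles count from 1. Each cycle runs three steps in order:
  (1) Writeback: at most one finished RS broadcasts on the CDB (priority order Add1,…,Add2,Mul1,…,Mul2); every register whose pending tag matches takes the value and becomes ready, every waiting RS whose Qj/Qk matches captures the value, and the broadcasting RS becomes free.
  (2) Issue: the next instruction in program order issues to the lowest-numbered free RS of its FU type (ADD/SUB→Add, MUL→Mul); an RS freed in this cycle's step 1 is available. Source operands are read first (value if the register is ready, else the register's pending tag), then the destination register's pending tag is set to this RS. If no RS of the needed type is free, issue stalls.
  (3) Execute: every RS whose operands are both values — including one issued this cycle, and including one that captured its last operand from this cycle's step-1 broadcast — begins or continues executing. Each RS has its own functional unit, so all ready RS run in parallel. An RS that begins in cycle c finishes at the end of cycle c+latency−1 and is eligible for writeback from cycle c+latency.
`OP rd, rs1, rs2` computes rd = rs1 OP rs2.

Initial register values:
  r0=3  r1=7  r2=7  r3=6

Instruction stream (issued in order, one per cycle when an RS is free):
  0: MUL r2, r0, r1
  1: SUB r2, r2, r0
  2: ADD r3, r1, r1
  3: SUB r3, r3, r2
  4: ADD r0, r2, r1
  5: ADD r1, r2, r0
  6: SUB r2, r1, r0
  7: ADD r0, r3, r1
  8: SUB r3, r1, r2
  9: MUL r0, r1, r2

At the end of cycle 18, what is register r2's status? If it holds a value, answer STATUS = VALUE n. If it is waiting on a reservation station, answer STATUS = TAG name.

STATUS = TAG Add2

c1: issue MUL r2<-Mul1 | r0:3,r1:7,r2:Mul1,r3:6
c2: issue SUB r2<-Add1 | r0:3,r1:7,r2:Add1,r3:6
c3: issue ADD r3<-Add2 | r0:3,r1:7,r2:Add1,r3:Add2
c4: stall | r0:3,r1:7,r2:Add1,r3:Add2
c5: stall | r0:3,r1:7,r2:Add1,r3:Add2
c6: CDB Add2=14; issue SUB r3<-Add2 | r0:3,r1:7,r2:Add1,r3:Add2
c7: CDB Mul1=21; stall | r0:3,r1:7,r2:Add1,r3:Add2
c8: stall | r0:3,r1:7,r2:Add1,r3:Add2
c9: stall | r0:3,r1:7,r2:Add1,r3:Add2
c10: CDB Add1=18; issue ADD r0<-Add1 | r0:Add1,r1:7,r2:18,r3:Add2
c11: stall | r0:Add1,r1:7,r2:18,r3:Add2
c12: stall | r0:Add1,r1:7,r2:18,r3:Add2
c13: CDB Add1=25; issue ADD r1<-Add1 | r0:25,r1:Add1,r2:18,r3:Add2
c14: CDB Add2=-4; issue SUB r2<-Add2 | r0:25,r1:Add1,r2:Add2,r3:-4
c15: stall | r0:25,r1:Add1,r2:Add2,r3:-4
c16: CDB Add1=43; issue ADD r0<-Add1 | r0:Add1,r1:43,r2:Add2,r3:-4
c17: stall | r0:Add1,r1:43,r2:Add2,r3:-4
c18: stall | r0:Add1,r1:43,r2:Add2,r3:-4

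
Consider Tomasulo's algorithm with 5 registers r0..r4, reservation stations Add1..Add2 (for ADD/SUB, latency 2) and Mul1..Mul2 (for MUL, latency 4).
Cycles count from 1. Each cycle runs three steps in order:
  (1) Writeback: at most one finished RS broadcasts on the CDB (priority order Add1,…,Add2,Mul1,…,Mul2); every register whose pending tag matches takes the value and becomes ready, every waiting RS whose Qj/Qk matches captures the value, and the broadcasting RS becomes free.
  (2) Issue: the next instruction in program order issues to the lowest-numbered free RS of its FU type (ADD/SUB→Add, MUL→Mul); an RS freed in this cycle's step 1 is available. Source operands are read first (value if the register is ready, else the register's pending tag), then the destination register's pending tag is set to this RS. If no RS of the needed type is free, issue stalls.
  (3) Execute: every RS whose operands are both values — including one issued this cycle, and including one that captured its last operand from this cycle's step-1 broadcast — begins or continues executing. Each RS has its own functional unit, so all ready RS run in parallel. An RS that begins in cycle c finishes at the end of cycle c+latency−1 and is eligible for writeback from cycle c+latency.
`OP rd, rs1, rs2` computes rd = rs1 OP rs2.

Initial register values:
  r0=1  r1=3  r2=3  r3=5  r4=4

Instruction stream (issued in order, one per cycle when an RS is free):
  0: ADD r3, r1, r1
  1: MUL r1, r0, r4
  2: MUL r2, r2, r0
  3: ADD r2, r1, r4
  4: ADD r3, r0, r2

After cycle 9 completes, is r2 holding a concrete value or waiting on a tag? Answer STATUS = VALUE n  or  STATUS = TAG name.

c1: issue ADD r3<-Add1 | r0:1,r1:3,r2:3,r3:Add1,r4:4
c2: issue MUL r1<-Mul1 | r0:1,r1:Mul1,r2:3,r3:Add1,r4:4
c3: CDB Add1=6; issue MUL r2<-Mul2 | r0:1,r1:Mul1,r2:Mul2,r3:6,r4:4
c4: issue ADD r2<-Add1 | r0:1,r1:Mul1,r2:Add1,r3:6,r4:4
c5: issue ADD r3<-Add2 | r0:1,r1:Mul1,r2:Add1,r3:Add2,r4:4
c6: CDB Mul1=4 | r0:1,r1:4,r2:Add1,r3:Add2,r4:4
c7: CDB Mul2=3 | r0:1,r1:4,r2:Add1,r3:Add2,r4:4
c8: CDB Add1=8 | r0:1,r1:4,r2:8,r3:Add2,r4:4
c9: - | r0:1,r1:4,r2:8,r3:Add2,r4:4

STATUS = VALUE 8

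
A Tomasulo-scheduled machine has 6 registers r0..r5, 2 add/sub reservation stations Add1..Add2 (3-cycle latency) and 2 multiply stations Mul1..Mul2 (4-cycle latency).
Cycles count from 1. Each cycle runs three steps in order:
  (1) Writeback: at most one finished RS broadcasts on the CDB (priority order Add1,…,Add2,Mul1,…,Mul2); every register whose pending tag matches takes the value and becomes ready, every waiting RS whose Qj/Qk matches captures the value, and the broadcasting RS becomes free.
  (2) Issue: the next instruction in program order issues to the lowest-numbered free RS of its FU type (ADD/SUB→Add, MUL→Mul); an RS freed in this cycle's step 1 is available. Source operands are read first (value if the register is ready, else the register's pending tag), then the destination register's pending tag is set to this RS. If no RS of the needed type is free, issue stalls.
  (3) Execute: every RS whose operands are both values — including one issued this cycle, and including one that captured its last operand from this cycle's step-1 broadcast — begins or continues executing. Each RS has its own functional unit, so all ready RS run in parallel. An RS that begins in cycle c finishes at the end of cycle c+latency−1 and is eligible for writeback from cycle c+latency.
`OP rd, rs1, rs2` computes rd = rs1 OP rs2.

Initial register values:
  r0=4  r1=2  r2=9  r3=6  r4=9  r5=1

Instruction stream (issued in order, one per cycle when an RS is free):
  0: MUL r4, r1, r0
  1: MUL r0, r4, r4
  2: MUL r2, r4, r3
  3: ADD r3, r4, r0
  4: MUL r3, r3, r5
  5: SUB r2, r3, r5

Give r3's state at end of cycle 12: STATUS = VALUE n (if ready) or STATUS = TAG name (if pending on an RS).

c1: issue MUL r4<-Mul1 | r0:4,r1:2,r2:9,r3:6,r4:Mul1,r5:1
c2: issue MUL r0<-Mul2 | r0:Mul2,r1:2,r2:9,r3:6,r4:Mul1,r5:1
c3: stall | r0:Mul2,r1:2,r2:9,r3:6,r4:Mul1,r5:1
c4: stall | r0:Mul2,r1:2,r2:9,r3:6,r4:Mul1,r5:1
c5: CDB Mul1=8; issue MUL r2<-Mul1 | r0:Mul2,r1:2,r2:Mul1,r3:6,r4:8,r5:1
c6: issue ADD r3<-Add1 | r0:Mul2,r1:2,r2:Mul1,r3:Add1,r4:8,r5:1
c7: stall | r0:Mul2,r1:2,r2:Mul1,r3:Add1,r4:8,r5:1
c8: stall | r0:Mul2,r1:2,r2:Mul1,r3:Add1,r4:8,r5:1
c9: CDB Mul1=48; issue MUL r3<-Mul1 | r0:Mul2,r1:2,r2:48,r3:Mul1,r4:8,r5:1
c10: CDB Mul2=64; issue SUB r2<-Add2 | r0:64,r1:2,r2:Add2,r3:Mul1,r4:8,r5:1
c11: - | r0:64,r1:2,r2:Add2,r3:Mul1,r4:8,r5:1
c12: - | r0:64,r1:2,r2:Add2,r3:Mul1,r4:8,r5:1

STATUS = TAG Mul1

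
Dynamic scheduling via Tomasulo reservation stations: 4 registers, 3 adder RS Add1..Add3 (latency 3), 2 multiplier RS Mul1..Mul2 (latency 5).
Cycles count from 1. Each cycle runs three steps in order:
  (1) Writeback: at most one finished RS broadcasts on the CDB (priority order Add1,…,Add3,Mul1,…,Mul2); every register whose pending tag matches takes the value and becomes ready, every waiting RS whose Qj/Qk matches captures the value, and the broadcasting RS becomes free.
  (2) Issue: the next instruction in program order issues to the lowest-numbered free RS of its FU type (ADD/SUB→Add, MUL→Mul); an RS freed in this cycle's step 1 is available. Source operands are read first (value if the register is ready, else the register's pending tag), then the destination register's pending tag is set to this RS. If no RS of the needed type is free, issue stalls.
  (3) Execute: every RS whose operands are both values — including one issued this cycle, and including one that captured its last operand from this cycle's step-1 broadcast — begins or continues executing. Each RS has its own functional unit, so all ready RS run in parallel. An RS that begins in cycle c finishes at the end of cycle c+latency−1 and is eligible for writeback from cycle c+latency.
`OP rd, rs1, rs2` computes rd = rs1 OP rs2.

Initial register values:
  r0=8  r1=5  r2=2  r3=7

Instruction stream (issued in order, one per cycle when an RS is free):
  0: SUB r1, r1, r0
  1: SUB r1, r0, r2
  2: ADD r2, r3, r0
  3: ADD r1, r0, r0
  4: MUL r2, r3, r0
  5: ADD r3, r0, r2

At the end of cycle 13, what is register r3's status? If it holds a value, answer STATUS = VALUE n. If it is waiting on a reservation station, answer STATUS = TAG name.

STATUS = VALUE 64

c1: issue SUB r1<-Add1 | r0:8,r1:Add1,r2:2,r3:7
c2: issue SUB r1<-Add2 | r0:8,r1:Add2,r2:2,r3:7
c3: issue ADD r2<-Add3 | r0:8,r1:Add2,r2:Add3,r3:7
c4: CDB Add1=-3; issue ADD r1<-Add1 | r0:8,r1:Add1,r2:Add3,r3:7
c5: CDB Add2=6; issue MUL r2<-Mul1 | r0:8,r1:Add1,r2:Mul1,r3:7
c6: CDB Add3=15; issue ADD r3<-Add2 | r0:8,r1:Add1,r2:Mul1,r3:Add2
c7: CDB Add1=16 | r0:8,r1:16,r2:Mul1,r3:Add2
c8: - | r0:8,r1:16,r2:Mul1,r3:Add2
c9: - | r0:8,r1:16,r2:Mul1,r3:Add2
c10: CDB Mul1=56 | r0:8,r1:16,r2:56,r3:Add2
c11: - | r0:8,r1:16,r2:56,r3:Add2
c12: - | r0:8,r1:16,r2:56,r3:Add2
c13: CDB Add2=64 | r0:8,r1:16,r2:56,r3:64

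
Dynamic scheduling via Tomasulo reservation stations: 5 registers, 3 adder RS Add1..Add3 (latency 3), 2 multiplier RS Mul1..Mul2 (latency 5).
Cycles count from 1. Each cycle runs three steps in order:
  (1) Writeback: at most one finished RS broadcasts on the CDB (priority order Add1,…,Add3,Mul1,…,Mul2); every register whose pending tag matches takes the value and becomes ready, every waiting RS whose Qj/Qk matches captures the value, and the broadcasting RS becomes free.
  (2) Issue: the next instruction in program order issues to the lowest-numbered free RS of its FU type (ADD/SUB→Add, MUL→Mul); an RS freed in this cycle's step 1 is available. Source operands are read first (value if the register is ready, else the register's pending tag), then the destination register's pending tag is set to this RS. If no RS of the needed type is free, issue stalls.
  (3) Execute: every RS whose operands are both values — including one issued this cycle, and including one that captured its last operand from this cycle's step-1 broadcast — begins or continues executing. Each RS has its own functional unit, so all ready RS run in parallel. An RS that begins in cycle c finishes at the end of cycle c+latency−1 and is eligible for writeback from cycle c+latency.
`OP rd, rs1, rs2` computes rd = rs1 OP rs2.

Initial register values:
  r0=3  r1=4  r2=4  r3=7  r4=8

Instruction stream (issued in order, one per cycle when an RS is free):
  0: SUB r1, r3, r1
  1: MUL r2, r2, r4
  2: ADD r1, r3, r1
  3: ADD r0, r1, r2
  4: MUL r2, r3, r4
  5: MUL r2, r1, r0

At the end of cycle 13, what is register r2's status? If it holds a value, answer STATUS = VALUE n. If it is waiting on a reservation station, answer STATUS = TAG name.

cycle 1: issue SUB r1<-Add1 // r0:3,r1:Add1,r2:4,r3:7,r4:8
cycle 2: issue MUL r2<-Mul1 // r0:3,r1:Add1,r2:Mul1,r3:7,r4:8
cycle 3: issue ADD r1<-Add2 // r0:3,r1:Add2,r2:Mul1,r3:7,r4:8
cycle 4: CDB Add1=3; issue ADD r0<-Add1 // r0:Add1,r1:Add2,r2:Mul1,r3:7,r4:8
cycle 5: issue MUL r2<-Mul2 // r0:Add1,r1:Add2,r2:Mul2,r3:7,r4:8
cycle 6: stall // r0:Add1,r1:Add2,r2:Mul2,r3:7,r4:8
cycle 7: CDB Add2=10; stall // r0:Add1,r1:10,r2:Mul2,r3:7,r4:8
cycle 8: CDB Mul1=32; issue MUL r2<-Mul1 // r0:Add1,r1:10,r2:Mul1,r3:7,r4:8
cycle 9: - // r0:Add1,r1:10,r2:Mul1,r3:7,r4:8
cycle 10: CDB Mul2=56 // r0:Add1,r1:10,r2:Mul1,r3:7,r4:8
cycle 11: CDB Add1=42 // r0:42,r1:10,r2:Mul1,r3:7,r4:8
cycle 12: - // r0:42,r1:10,r2:Mul1,r3:7,r4:8
cycle 13: - // r0:42,r1:10,r2:Mul1,r3:7,r4:8

STATUS = TAG Mul1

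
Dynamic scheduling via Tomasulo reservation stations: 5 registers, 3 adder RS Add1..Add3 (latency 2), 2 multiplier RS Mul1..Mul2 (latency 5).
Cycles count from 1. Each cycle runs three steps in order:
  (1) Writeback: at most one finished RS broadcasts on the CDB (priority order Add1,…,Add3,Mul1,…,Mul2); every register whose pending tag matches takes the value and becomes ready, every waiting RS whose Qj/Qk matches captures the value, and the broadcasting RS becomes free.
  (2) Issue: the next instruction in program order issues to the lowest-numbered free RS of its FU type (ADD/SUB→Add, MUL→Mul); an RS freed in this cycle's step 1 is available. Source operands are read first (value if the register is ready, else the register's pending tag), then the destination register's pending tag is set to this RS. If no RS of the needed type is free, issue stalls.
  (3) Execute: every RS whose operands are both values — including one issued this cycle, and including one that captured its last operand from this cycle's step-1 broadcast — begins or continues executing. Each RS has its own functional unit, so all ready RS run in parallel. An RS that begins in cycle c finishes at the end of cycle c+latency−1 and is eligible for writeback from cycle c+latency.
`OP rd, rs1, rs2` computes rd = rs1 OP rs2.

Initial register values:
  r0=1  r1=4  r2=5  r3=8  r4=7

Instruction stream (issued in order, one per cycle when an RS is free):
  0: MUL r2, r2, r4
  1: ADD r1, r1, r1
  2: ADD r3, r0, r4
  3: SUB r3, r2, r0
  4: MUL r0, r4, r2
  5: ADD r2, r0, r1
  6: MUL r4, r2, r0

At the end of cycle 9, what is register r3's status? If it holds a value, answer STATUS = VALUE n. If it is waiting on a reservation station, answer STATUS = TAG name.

c1: issue MUL r2<-Mul1 | r0:1,r1:4,r2:Mul1,r3:8,r4:7
c2: issue ADD r1<-Add1 | r0:1,r1:Add1,r2:Mul1,r3:8,r4:7
c3: issue ADD r3<-Add2 | r0:1,r1:Add1,r2:Mul1,r3:Add2,r4:7
c4: CDB Add1=8; issue SUB r3<-Add1 | r0:1,r1:8,r2:Mul1,r3:Add1,r4:7
c5: CDB Add2=8; issue MUL r0<-Mul2 | r0:Mul2,r1:8,r2:Mul1,r3:Add1,r4:7
c6: CDB Mul1=35; issue ADD r2<-Add2 | r0:Mul2,r1:8,r2:Add2,r3:Add1,r4:7
c7: issue MUL r4<-Mul1 | r0:Mul2,r1:8,r2:Add2,r3:Add1,r4:Mul1
c8: CDB Add1=34 | r0:Mul2,r1:8,r2:Add2,r3:34,r4:Mul1
c9: - | r0:Mul2,r1:8,r2:Add2,r3:34,r4:Mul1

STATUS = VALUE 34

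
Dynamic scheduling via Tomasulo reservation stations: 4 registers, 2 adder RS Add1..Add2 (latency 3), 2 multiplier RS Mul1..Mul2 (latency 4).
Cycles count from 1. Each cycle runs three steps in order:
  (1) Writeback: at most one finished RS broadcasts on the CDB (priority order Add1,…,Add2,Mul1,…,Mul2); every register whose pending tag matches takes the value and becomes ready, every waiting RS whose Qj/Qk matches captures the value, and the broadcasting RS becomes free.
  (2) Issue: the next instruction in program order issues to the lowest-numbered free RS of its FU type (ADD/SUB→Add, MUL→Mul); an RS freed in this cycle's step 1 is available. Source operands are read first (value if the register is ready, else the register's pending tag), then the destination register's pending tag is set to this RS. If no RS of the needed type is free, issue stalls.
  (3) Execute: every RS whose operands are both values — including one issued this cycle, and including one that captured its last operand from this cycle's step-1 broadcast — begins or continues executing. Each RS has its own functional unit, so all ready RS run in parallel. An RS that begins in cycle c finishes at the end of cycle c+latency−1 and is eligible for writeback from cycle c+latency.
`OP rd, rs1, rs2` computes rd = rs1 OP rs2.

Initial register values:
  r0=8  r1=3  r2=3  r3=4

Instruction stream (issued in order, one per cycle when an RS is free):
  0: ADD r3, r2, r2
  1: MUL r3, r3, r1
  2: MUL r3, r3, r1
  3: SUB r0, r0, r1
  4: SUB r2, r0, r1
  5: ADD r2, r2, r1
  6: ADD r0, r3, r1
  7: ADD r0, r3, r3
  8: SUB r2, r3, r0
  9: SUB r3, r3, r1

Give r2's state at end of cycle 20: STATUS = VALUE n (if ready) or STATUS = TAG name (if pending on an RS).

STATUS = VALUE -54

c1: issue ADD r3<-Add1 | r0:8,r1:3,r2:3,r3:Add1
c2: issue MUL r3<-Mul1 | r0:8,r1:3,r2:3,r3:Mul1
c3: issue MUL r3<-Mul2 | r0:8,r1:3,r2:3,r3:Mul2
c4: CDB Add1=6; issue SUB r0<-Add1 | r0:Add1,r1:3,r2:3,r3:Mul2
c5: issue SUB r2<-Add2 | r0:Add1,r1:3,r2:Add2,r3:Mul2
c6: stall | r0:Add1,r1:3,r2:Add2,r3:Mul2
c7: CDB Add1=5; issue ADD r2<-Add1 | r0:5,r1:3,r2:Add1,r3:Mul2
c8: CDB Mul1=18; stall | r0:5,r1:3,r2:Add1,r3:Mul2
c9: stall | r0:5,r1:3,r2:Add1,r3:Mul2
c10: CDB Add2=2; issue ADD r0<-Add2 | r0:Add2,r1:3,r2:Add1,r3:Mul2
c11: stall | r0:Add2,r1:3,r2:Add1,r3:Mul2
c12: CDB Mul2=54; stall | r0:Add2,r1:3,r2:Add1,r3:54
c13: CDB Add1=5; issue ADD r0<-Add1 | r0:Add1,r1:3,r2:5,r3:54
c14: stall | r0:Add1,r1:3,r2:5,r3:54
c15: CDB Add2=57; issue SUB r2<-Add2 | r0:Add1,r1:3,r2:Add2,r3:54
c16: CDB Add1=108; issue SUB r3<-Add1 | r0:108,r1:3,r2:Add2,r3:Add1
c17: - | r0:108,r1:3,r2:Add2,r3:Add1
c18: - | r0:108,r1:3,r2:Add2,r3:Add1
c19: CDB Add1=51 | r0:108,r1:3,r2:Add2,r3:51
c20: CDB Add2=-54 | r0:108,r1:3,r2:-54,r3:51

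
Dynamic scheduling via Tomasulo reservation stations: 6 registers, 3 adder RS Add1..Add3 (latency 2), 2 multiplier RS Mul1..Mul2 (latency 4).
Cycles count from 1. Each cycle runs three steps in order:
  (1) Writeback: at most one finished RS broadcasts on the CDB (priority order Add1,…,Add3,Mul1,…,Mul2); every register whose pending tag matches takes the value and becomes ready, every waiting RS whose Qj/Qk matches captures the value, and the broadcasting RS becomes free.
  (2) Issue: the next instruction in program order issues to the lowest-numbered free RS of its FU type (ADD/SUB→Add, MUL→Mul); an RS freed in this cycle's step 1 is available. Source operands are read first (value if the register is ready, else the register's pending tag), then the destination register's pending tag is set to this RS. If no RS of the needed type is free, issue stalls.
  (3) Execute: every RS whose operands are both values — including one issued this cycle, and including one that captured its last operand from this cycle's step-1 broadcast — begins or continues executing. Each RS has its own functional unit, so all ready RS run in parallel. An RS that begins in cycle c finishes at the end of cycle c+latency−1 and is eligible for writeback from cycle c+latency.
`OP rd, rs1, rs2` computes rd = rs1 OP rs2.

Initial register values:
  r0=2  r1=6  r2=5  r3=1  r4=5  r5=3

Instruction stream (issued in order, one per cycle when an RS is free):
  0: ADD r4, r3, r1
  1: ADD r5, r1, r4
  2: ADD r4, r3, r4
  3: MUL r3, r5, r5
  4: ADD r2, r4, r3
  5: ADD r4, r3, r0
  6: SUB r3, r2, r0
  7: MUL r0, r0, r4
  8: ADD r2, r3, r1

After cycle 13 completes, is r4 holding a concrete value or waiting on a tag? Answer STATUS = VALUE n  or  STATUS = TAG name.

c1: issue ADD r4<-Add1 | r0:2,r1:6,r2:5,r3:1,r4:Add1,r5:3
c2: issue ADD r5<-Add2 | r0:2,r1:6,r2:5,r3:1,r4:Add1,r5:Add2
c3: CDB Add1=7; issue ADD r4<-Add1 | r0:2,r1:6,r2:5,r3:1,r4:Add1,r5:Add2
c4: issue MUL r3<-Mul1 | r0:2,r1:6,r2:5,r3:Mul1,r4:Add1,r5:Add2
c5: CDB Add1=8; issue ADD r2<-Add1 | r0:2,r1:6,r2:Add1,r3:Mul1,r4:8,r5:Add2
c6: CDB Add2=13; issue ADD r4<-Add2 | r0:2,r1:6,r2:Add1,r3:Mul1,r4:Add2,r5:13
c7: issue SUB r3<-Add3 | r0:2,r1:6,r2:Add1,r3:Add3,r4:Add2,r5:13
c8: issue MUL r0<-Mul2 | r0:Mul2,r1:6,r2:Add1,r3:Add3,r4:Add2,r5:13
c9: stall | r0:Mul2,r1:6,r2:Add1,r3:Add3,r4:Add2,r5:13
c10: CDB Mul1=169; stall | r0:Mul2,r1:6,r2:Add1,r3:Add3,r4:Add2,r5:13
c11: stall | r0:Mul2,r1:6,r2:Add1,r3:Add3,r4:Add2,r5:13
c12: CDB Add1=177; issue ADD r2<-Add1 | r0:Mul2,r1:6,r2:Add1,r3:Add3,r4:Add2,r5:13
c13: CDB Add2=171 | r0:Mul2,r1:6,r2:Add1,r3:Add3,r4:171,r5:13

STATUS = VALUE 171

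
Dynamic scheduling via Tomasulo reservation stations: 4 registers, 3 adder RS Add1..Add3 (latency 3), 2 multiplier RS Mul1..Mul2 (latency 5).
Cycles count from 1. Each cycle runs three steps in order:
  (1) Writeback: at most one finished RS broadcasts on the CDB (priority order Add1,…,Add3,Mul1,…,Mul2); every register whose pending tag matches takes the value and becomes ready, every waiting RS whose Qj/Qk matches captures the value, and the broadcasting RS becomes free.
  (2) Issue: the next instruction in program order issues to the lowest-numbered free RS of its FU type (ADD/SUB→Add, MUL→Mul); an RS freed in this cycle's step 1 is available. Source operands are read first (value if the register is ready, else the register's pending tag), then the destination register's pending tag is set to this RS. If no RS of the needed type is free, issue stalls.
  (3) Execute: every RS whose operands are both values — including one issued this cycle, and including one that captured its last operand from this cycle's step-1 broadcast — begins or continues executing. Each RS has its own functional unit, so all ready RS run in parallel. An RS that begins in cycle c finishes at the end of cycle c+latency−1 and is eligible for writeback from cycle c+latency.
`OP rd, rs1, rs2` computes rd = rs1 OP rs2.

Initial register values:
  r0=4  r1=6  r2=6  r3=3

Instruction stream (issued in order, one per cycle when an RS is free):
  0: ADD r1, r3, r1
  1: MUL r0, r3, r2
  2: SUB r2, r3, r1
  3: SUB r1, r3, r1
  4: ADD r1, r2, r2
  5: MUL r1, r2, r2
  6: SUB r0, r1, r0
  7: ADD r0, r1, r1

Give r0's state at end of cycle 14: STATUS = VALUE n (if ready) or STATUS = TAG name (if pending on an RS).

c1: issue ADD r1<-Add1 | r0:4,r1:Add1,r2:6,r3:3
c2: issue MUL r0<-Mul1 | r0:Mul1,r1:Add1,r2:6,r3:3
c3: issue SUB r2<-Add2 | r0:Mul1,r1:Add1,r2:Add2,r3:3
c4: CDB Add1=9; issue SUB r1<-Add1 | r0:Mul1,r1:Add1,r2:Add2,r3:3
c5: issue ADD r1<-Add3 | r0:Mul1,r1:Add3,r2:Add2,r3:3
c6: issue MUL r1<-Mul2 | r0:Mul1,r1:Mul2,r2:Add2,r3:3
c7: CDB Add1=-6; issue SUB r0<-Add1 | r0:Add1,r1:Mul2,r2:Add2,r3:3
c8: CDB Add2=-6; issue ADD r0<-Add2 | r0:Add2,r1:Mul2,r2:-6,r3:3
c9: CDB Mul1=18 | r0:Add2,r1:Mul2,r2:-6,r3:3
c10: - | r0:Add2,r1:Mul2,r2:-6,r3:3
c11: CDB Add3=-12 | r0:Add2,r1:Mul2,r2:-6,r3:3
c12: - | r0:Add2,r1:Mul2,r2:-6,r3:3
c13: CDB Mul2=36 | r0:Add2,r1:36,r2:-6,r3:3
c14: - | r0:Add2,r1:36,r2:-6,r3:3

STATUS = TAG Add2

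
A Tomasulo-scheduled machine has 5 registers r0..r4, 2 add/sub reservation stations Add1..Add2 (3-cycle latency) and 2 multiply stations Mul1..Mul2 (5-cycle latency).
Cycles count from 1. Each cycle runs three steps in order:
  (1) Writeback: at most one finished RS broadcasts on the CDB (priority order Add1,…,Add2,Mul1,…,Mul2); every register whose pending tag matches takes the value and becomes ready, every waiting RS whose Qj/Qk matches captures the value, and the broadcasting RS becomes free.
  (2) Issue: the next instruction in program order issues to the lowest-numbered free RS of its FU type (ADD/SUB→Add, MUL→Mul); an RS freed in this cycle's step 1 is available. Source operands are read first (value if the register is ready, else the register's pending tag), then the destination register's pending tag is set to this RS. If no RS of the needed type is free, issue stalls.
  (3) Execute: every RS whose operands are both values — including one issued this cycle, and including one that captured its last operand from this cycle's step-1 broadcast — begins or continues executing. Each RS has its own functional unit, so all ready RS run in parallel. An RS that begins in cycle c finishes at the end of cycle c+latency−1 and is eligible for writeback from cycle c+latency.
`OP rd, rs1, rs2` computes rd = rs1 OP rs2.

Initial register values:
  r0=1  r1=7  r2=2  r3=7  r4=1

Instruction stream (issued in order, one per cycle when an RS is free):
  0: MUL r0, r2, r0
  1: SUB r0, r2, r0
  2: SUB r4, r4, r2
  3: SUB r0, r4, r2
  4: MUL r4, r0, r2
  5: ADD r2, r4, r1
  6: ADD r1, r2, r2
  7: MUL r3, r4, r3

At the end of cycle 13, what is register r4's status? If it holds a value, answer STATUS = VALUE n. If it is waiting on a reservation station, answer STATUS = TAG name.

  c1: issue MUL r0<-Mul1  regs: r0:Mul1,r1:7,r2:2,r3:7,r4:1
  c2: issue SUB r0<-Add1  regs: r0:Add1,r1:7,r2:2,r3:7,r4:1
  c3: issue SUB r4<-Add2  regs: r0:Add1,r1:7,r2:2,r3:7,r4:Add2
  c4: stall  regs: r0:Add1,r1:7,r2:2,r3:7,r4:Add2
  c5: stall  regs: r0:Add1,r1:7,r2:2,r3:7,r4:Add2
  c6: CDB Add2=-1; issue SUB r0<-Add2  regs: r0:Add2,r1:7,r2:2,r3:7,r4:-1
  c7: CDB Mul1=2; issue MUL r4<-Mul1  regs: r0:Add2,r1:7,r2:2,r3:7,r4:Mul1
  c8: stall  regs: r0:Add2,r1:7,r2:2,r3:7,r4:Mul1
  c9: CDB Add2=-3; issue ADD r2<-Add2  regs: r0:-3,r1:7,r2:Add2,r3:7,r4:Mul1
  c10: CDB Add1=0; issue ADD r1<-Add1  regs: r0:-3,r1:Add1,r2:Add2,r3:7,r4:Mul1
  c11: issue MUL r3<-Mul2  regs: r0:-3,r1:Add1,r2:Add2,r3:Mul2,r4:Mul1
  c12: -  regs: r0:-3,r1:Add1,r2:Add2,r3:Mul2,r4:Mul1
  c13: -  regs: r0:-3,r1:Add1,r2:Add2,r3:Mul2,r4:Mul1

STATUS = TAG Mul1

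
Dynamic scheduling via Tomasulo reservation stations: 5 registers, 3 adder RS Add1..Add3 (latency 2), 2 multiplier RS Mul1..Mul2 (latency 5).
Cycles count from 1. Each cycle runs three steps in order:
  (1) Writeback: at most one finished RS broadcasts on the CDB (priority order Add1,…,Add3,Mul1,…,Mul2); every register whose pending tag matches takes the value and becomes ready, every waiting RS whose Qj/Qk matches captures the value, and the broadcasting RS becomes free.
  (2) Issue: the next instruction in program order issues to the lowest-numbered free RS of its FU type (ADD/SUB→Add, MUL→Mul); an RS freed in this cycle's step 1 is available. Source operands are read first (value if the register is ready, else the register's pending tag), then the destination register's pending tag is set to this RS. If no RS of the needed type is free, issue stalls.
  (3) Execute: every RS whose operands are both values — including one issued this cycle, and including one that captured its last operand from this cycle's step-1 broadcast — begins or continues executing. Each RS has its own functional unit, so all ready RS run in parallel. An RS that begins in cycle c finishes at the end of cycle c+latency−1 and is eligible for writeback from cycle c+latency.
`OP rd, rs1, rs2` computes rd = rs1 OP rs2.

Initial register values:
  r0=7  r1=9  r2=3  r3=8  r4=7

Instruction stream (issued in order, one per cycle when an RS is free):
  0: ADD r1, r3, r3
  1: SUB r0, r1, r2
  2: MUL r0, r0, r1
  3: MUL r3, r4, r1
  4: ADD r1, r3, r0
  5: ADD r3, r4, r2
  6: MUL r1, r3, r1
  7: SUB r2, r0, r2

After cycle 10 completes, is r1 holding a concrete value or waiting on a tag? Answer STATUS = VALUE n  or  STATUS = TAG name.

STATUS = TAG Mul2

  c1: issue ADD r1<-Add1  regs: r0:7,r1:Add1,r2:3,r3:8,r4:7
  c2: issue SUB r0<-Add2  regs: r0:Add2,r1:Add1,r2:3,r3:8,r4:7
  c3: CDB Add1=16; issue MUL r0<-Mul1  regs: r0:Mul1,r1:16,r2:3,r3:8,r4:7
  c4: issue MUL r3<-Mul2  regs: r0:Mul1,r1:16,r2:3,r3:Mul2,r4:7
  c5: CDB Add2=13; issue ADD r1<-Add1  regs: r0:Mul1,r1:Add1,r2:3,r3:Mul2,r4:7
  c6: issue ADD r3<-Add2  regs: r0:Mul1,r1:Add1,r2:3,r3:Add2,r4:7
  c7: stall  regs: r0:Mul1,r1:Add1,r2:3,r3:Add2,r4:7
  c8: CDB Add2=10; stall  regs: r0:Mul1,r1:Add1,r2:3,r3:10,r4:7
  c9: CDB Mul2=112; issue MUL r1<-Mul2  regs: r0:Mul1,r1:Mul2,r2:3,r3:10,r4:7
  c10: CDB Mul1=208; issue SUB r2<-Add2  regs: r0:208,r1:Mul2,r2:Add2,r3:10,r4:7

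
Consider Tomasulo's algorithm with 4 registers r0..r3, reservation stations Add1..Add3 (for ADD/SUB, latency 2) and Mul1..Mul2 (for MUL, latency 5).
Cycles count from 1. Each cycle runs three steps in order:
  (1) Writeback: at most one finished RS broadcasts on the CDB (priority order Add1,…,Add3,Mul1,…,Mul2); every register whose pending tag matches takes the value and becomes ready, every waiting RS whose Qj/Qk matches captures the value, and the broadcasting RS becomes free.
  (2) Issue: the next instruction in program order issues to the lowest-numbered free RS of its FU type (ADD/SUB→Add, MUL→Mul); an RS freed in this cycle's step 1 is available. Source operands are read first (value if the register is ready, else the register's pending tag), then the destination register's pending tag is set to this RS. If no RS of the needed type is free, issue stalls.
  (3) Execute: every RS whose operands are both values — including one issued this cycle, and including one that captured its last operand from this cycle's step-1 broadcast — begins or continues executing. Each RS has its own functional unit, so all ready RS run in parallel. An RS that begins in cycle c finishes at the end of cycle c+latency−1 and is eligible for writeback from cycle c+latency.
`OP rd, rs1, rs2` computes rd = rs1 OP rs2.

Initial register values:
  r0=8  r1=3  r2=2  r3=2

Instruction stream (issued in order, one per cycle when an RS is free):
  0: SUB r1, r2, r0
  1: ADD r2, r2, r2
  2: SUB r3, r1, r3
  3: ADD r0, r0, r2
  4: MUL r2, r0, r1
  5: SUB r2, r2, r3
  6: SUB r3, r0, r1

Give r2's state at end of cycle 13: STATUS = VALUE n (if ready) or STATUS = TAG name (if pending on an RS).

STATUS = VALUE -64

cycle 1: issue SUB r1<-Add1 // r0:8,r1:Add1,r2:2,r3:2
cycle 2: issue ADD r2<-Add2 // r0:8,r1:Add1,r2:Add2,r3:2
cycle 3: CDB Add1=-6; issue SUB r3<-Add1 // r0:8,r1:-6,r2:Add2,r3:Add1
cycle 4: CDB Add2=4; issue ADD r0<-Add2 // r0:Add2,r1:-6,r2:4,r3:Add1
cycle 5: CDB Add1=-8; issue MUL r2<-Mul1 // r0:Add2,r1:-6,r2:Mul1,r3:-8
cycle 6: CDB Add2=12; issue SUB r2<-Add1 // r0:12,r1:-6,r2:Add1,r3:-8
cycle 7: issue SUB r3<-Add2 // r0:12,r1:-6,r2:Add1,r3:Add2
cycle 8: - // r0:12,r1:-6,r2:Add1,r3:Add2
cycle 9: CDB Add2=18 // r0:12,r1:-6,r2:Add1,r3:18
cycle 10: - // r0:12,r1:-6,r2:Add1,r3:18
cycle 11: CDB Mul1=-72 // r0:12,r1:-6,r2:Add1,r3:18
cycle 12: - // r0:12,r1:-6,r2:Add1,r3:18
cycle 13: CDB Add1=-64 // r0:12,r1:-6,r2:-64,r3:18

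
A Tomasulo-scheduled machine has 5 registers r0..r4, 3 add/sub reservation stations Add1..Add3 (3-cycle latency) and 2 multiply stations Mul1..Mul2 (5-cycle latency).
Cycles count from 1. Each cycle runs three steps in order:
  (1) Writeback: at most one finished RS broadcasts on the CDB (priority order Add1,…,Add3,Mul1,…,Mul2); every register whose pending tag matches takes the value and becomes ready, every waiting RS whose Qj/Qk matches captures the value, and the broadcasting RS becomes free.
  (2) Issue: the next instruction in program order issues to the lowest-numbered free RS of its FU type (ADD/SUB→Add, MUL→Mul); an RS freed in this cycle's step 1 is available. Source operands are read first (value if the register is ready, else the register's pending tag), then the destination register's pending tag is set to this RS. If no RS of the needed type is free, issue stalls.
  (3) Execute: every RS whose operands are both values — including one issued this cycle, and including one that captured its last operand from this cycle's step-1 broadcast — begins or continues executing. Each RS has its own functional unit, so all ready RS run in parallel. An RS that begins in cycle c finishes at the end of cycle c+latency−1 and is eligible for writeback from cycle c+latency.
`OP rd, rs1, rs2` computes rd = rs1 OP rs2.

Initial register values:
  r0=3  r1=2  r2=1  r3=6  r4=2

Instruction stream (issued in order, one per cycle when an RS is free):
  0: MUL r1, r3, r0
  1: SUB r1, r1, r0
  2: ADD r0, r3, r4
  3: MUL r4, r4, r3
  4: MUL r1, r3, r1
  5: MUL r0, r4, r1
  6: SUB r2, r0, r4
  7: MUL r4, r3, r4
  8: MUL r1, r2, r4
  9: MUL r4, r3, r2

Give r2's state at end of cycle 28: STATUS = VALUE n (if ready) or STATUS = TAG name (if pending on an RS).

  c1: issue MUL r1<-Mul1  regs: r0:3,r1:Mul1,r2:1,r3:6,r4:2
  c2: issue SUB r1<-Add1  regs: r0:3,r1:Add1,r2:1,r3:6,r4:2
  c3: issue ADD r0<-Add2  regs: r0:Add2,r1:Add1,r2:1,r3:6,r4:2
  c4: issue MUL r4<-Mul2  regs: r0:Add2,r1:Add1,r2:1,r3:6,r4:Mul2
  c5: stall  regs: r0:Add2,r1:Add1,r2:1,r3:6,r4:Mul2
  c6: CDB Add2=8; stall  regs: r0:8,r1:Add1,r2:1,r3:6,r4:Mul2
  c7: CDB Mul1=18; issue MUL r1<-Mul1  regs: r0:8,r1:Mul1,r2:1,r3:6,r4:Mul2
  c8: stall  regs: r0:8,r1:Mul1,r2:1,r3:6,r4:Mul2
  c9: CDB Mul2=12; issue MUL r0<-Mul2  regs: r0:Mul2,r1:Mul1,r2:1,r3:6,r4:12
  c10: CDB Add1=15; issue SUB r2<-Add1  regs: r0:Mul2,r1:Mul1,r2:Add1,r3:6,r4:12
  c11: stall  regs: r0:Mul2,r1:Mul1,r2:Add1,r3:6,r4:12
  c12: stall  regs: r0:Mul2,r1:Mul1,r2:Add1,r3:6,r4:12
  c13: stall  regs: r0:Mul2,r1:Mul1,r2:Add1,r3:6,r4:12
  c14: stall  regs: r0:Mul2,r1:Mul1,r2:Add1,r3:6,r4:12
  c15: CDB Mul1=90; issue MUL r4<-Mul1  regs: r0:Mul2,r1:90,r2:Add1,r3:6,r4:Mul1
  c16: stall  regs: r0:Mul2,r1:90,r2:Add1,r3:6,r4:Mul1
  c17: stall  regs: r0:Mul2,r1:90,r2:Add1,r3:6,r4:Mul1
  c18: stall  regs: r0:Mul2,r1:90,r2:Add1,r3:6,r4:Mul1
  c19: stall  regs: r0:Mul2,r1:90,r2:Add1,r3:6,r4:Mul1
  c20: CDB Mul1=72; issue MUL r1<-Mul1  regs: r0:Mul2,r1:Mul1,r2:Add1,r3:6,r4:72
  c21: CDB Mul2=1080; issue MUL r4<-Mul2  regs: r0:1080,r1:Mul1,r2:Add1,r3:6,r4:Mul2
  c22: -  regs: r0:1080,r1:Mul1,r2:Add1,r3:6,r4:Mul2
  c23: -  regs: r0:1080,r1:Mul1,r2:Add1,r3:6,r4:Mul2
  c24: CDB Add1=1068  regs: r0:1080,r1:Mul1,r2:1068,r3:6,r4:Mul2
  c25: -  regs: r0:1080,r1:Mul1,r2:1068,r3:6,r4:Mul2
  c26: -  regs: r0:1080,r1:Mul1,r2:1068,r3:6,r4:Mul2
  c27: -  regs: r0:1080,r1:Mul1,r2:1068,r3:6,r4:Mul2
  c28: -  regs: r0:1080,r1:Mul1,r2:1068,r3:6,r4:Mul2

STATUS = VALUE 1068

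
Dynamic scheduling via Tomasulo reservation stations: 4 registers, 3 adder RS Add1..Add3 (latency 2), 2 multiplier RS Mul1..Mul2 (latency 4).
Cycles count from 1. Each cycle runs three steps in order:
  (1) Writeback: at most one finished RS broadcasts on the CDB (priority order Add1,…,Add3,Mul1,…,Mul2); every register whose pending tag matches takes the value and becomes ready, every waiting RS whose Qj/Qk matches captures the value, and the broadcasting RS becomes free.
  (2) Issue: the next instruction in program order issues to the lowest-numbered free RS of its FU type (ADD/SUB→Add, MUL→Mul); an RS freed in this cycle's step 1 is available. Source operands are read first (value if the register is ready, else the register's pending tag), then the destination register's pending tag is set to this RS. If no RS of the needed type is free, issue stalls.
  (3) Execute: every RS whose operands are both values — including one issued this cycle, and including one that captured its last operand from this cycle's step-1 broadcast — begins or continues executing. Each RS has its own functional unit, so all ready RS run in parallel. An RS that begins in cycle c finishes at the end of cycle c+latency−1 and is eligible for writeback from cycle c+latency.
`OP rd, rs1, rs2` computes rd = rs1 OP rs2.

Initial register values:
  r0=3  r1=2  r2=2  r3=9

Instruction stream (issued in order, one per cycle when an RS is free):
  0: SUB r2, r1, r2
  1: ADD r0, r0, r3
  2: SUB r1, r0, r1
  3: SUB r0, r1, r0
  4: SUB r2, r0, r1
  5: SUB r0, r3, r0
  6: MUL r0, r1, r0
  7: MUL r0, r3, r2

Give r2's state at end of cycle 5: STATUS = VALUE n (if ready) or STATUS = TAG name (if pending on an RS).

STATUS = TAG Add3

cycle 1: issue SUB r2<-Add1 // r0:3,r1:2,r2:Add1,r3:9
cycle 2: issue ADD r0<-Add2 // r0:Add2,r1:2,r2:Add1,r3:9
cycle 3: CDB Add1=0; issue SUB r1<-Add1 // r0:Add2,r1:Add1,r2:0,r3:9
cycle 4: CDB Add2=12; issue SUB r0<-Add2 // r0:Add2,r1:Add1,r2:0,r3:9
cycle 5: issue SUB r2<-Add3 // r0:Add2,r1:Add1,r2:Add3,r3:9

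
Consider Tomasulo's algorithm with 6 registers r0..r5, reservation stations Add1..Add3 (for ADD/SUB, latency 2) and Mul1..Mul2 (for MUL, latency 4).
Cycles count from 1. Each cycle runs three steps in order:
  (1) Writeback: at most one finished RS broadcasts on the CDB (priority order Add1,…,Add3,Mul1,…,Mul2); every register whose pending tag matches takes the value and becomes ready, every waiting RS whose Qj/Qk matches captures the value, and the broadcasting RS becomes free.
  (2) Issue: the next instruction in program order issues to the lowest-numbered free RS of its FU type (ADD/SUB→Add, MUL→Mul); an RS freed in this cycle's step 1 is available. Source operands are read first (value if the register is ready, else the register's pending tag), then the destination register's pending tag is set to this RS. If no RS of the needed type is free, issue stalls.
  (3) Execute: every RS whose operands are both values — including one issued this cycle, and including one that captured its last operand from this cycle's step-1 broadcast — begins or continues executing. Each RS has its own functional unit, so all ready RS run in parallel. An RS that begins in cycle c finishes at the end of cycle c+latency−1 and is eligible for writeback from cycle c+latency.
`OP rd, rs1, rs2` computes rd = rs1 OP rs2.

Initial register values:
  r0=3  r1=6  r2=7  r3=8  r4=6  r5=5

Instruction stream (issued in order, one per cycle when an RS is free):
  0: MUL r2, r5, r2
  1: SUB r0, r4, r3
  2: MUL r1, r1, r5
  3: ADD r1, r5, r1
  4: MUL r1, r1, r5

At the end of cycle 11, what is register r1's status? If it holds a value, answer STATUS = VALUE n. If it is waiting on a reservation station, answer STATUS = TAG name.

STATUS = TAG Mul1

c1: issue MUL r2<-Mul1 | r0:3,r1:6,r2:Mul1,r3:8,r4:6,r5:5
c2: issue SUB r0<-Add1 | r0:Add1,r1:6,r2:Mul1,r3:8,r4:6,r5:5
c3: issue MUL r1<-Mul2 | r0:Add1,r1:Mul2,r2:Mul1,r3:8,r4:6,r5:5
c4: CDB Add1=-2; issue ADD r1<-Add1 | r0:-2,r1:Add1,r2:Mul1,r3:8,r4:6,r5:5
c5: CDB Mul1=35; issue MUL r1<-Mul1 | r0:-2,r1:Mul1,r2:35,r3:8,r4:6,r5:5
c6: - | r0:-2,r1:Mul1,r2:35,r3:8,r4:6,r5:5
c7: CDB Mul2=30 | r0:-2,r1:Mul1,r2:35,r3:8,r4:6,r5:5
c8: - | r0:-2,r1:Mul1,r2:35,r3:8,r4:6,r5:5
c9: CDB Add1=35 | r0:-2,r1:Mul1,r2:35,r3:8,r4:6,r5:5
c10: - | r0:-2,r1:Mul1,r2:35,r3:8,r4:6,r5:5
c11: - | r0:-2,r1:Mul1,r2:35,r3:8,r4:6,r5:5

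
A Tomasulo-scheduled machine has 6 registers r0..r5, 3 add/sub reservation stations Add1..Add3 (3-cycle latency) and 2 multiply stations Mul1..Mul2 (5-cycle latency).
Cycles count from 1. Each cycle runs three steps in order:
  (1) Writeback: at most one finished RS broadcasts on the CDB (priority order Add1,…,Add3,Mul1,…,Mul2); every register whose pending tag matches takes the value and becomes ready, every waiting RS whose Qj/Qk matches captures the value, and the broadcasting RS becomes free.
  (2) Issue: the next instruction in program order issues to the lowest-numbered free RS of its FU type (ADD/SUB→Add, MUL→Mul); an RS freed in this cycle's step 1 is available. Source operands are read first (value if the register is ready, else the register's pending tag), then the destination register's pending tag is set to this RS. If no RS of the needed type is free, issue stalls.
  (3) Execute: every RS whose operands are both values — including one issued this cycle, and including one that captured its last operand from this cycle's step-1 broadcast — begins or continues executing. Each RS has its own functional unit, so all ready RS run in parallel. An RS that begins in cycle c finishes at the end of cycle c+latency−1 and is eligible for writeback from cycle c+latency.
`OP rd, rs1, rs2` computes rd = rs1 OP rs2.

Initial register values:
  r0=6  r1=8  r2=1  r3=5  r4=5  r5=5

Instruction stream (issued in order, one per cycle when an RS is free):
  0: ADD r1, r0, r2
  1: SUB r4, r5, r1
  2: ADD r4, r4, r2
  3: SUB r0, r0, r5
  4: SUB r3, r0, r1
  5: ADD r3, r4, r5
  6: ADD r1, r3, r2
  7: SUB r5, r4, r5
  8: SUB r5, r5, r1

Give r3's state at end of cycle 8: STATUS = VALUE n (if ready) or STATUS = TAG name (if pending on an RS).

  c1: issue ADD r1<-Add1  regs: r0:6,r1:Add1,r2:1,r3:5,r4:5,r5:5
  c2: issue SUB r4<-Add2  regs: r0:6,r1:Add1,r2:1,r3:5,r4:Add2,r5:5
  c3: issue ADD r4<-Add3  regs: r0:6,r1:Add1,r2:1,r3:5,r4:Add3,r5:5
  c4: CDB Add1=7; issue SUB r0<-Add1  regs: r0:Add1,r1:7,r2:1,r3:5,r4:Add3,r5:5
  c5: stall  regs: r0:Add1,r1:7,r2:1,r3:5,r4:Add3,r5:5
  c6: stall  regs: r0:Add1,r1:7,r2:1,r3:5,r4:Add3,r5:5
  c7: CDB Add1=1; issue SUB r3<-Add1  regs: r0:1,r1:7,r2:1,r3:Add1,r4:Add3,r5:5
  c8: CDB Add2=-2; issue ADD r3<-Add2  regs: r0:1,r1:7,r2:1,r3:Add2,r4:Add3,r5:5

STATUS = TAG Add2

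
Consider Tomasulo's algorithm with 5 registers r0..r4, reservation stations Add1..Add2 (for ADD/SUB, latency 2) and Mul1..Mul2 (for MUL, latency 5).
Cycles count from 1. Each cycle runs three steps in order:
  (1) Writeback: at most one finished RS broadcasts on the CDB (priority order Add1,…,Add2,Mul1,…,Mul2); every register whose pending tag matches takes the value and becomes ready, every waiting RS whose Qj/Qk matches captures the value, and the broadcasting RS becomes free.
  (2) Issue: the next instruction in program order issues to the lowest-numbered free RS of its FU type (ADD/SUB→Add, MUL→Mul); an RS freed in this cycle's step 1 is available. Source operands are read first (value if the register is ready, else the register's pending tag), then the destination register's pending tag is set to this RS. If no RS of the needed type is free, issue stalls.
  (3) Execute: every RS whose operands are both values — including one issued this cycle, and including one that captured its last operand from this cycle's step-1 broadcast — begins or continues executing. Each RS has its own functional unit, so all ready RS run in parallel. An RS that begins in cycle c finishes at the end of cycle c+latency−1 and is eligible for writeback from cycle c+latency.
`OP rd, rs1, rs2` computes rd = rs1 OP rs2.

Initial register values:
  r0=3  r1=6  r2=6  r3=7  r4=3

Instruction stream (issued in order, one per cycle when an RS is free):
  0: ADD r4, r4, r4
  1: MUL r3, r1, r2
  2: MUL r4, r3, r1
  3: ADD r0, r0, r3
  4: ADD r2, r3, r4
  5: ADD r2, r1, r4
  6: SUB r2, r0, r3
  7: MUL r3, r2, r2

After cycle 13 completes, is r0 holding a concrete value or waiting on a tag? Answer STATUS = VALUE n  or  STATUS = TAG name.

  c1: issue ADD r4<-Add1  regs: r0:3,r1:6,r2:6,r3:7,r4:Add1
  c2: issue MUL r3<-Mul1  regs: r0:3,r1:6,r2:6,r3:Mul1,r4:Add1
  c3: CDB Add1=6; issue MUL r4<-Mul2  regs: r0:3,r1:6,r2:6,r3:Mul1,r4:Mul2
  c4: issue ADD r0<-Add1  regs: r0:Add1,r1:6,r2:6,r3:Mul1,r4:Mul2
  c5: issue ADD r2<-Add2  regs: r0:Add1,r1:6,r2:Add2,r3:Mul1,r4:Mul2
  c6: stall  regs: r0:Add1,r1:6,r2:Add2,r3:Mul1,r4:Mul2
  c7: CDB Mul1=36; stall  regs: r0:Add1,r1:6,r2:Add2,r3:36,r4:Mul2
  c8: stall  regs: r0:Add1,r1:6,r2:Add2,r3:36,r4:Mul2
  c9: CDB Add1=39; issue ADD r2<-Add1  regs: r0:39,r1:6,r2:Add1,r3:36,r4:Mul2
  c10: stall  regs: r0:39,r1:6,r2:Add1,r3:36,r4:Mul2
  c11: stall  regs: r0:39,r1:6,r2:Add1,r3:36,r4:Mul2
  c12: CDB Mul2=216; stall  regs: r0:39,r1:6,r2:Add1,r3:36,r4:216
  c13: stall  regs: r0:39,r1:6,r2:Add1,r3:36,r4:216

STATUS = VALUE 39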